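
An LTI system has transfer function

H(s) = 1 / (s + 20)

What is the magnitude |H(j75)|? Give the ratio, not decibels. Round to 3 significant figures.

0.0129

Substitute s = j75:
Numerator: 1 = 1 + j0
Denominator: (j75) + 20 = 20 + j75
|N| = √(1² + 0²) ≈ 1, ∠N ≈ 0.00°
|D| = √(20² + 75²) ≈ 77.621, ∠D ≈ 75.07°
|H| = 1 / 77.621 ≈ 0.012883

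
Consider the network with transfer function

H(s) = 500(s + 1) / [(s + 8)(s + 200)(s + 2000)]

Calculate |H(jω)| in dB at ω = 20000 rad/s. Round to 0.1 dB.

At s = jω = j20000:
zero (s+1): 1 + j20000 → |·| = √(1²+20000²) = √400000001 ≈ 20000, ∠ = arctan(20000/1) ≈ 90.00°
pole (s+8): 8 + j20000 → |·| = √(8²+20000²) = √400000064 ≈ 20000, ∠ = arctan(20000/8) ≈ 89.98°
pole (s+200): 200 + j20000 → |·| = √(200²+20000²) = √400040000 ≈ 20001, ∠ = arctan(20000/200) ≈ 89.43°
pole (s+2000): 2000 + j20000 → |·| = √(2000²+20000²) = √404000000 ≈ 20100, ∠ = arctan(20000/2000) ≈ 84.29°
|H| = 500 · 20000 / 8.0404e+12 ≈ 1.2437e-06
Gain = 20 log₁₀(1.2437e-06) ≈ -118.11 dB

-118.1 dB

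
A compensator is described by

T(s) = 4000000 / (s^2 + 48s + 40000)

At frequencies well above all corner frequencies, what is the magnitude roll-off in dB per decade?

Each pole contributes −20 dB/decade at high frequency; each zero contributes +20 dB/decade.
Net: 0 zero(s) − 2 pole(s) → -40 dB/decade.

-40 dB/decade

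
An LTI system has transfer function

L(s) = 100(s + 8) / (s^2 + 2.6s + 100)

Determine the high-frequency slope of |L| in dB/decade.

Each pole contributes −20 dB/decade at high frequency; each zero contributes +20 dB/decade.
Net: 1 zero(s) − 2 pole(s) → -20 dB/decade.

-20 dB/decade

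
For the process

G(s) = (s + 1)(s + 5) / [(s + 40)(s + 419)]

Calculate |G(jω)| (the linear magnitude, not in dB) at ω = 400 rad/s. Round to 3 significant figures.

0.687

At s = jω = j400:
zero (s+1): 1 + j400 → |·| = √(1²+400²) = √160001 ≈ 400, ∠ = arctan(400/1) ≈ 89.86°
zero (s+5): 5 + j400 → |·| = √(5²+400²) = √160025 ≈ 400.03, ∠ = arctan(400/5) ≈ 89.28°
pole (s+40): 40 + j400 → |·| = √(40²+400²) = √161600 ≈ 402, ∠ = arctan(400/40) ≈ 84.29°
pole (s+419): 419 + j400 → |·| = √(419²+400²) = √335561 ≈ 579.28, ∠ = arctan(400/419) ≈ 43.67°
|G| = 1 · 1.6001e+05 / 2.3287e+05 ≈ 0.68712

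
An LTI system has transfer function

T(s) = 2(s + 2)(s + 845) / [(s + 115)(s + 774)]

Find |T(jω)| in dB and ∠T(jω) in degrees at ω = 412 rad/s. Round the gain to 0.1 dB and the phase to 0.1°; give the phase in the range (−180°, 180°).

At s = jω = j412:
zero (s+2): 2 + j412 → |·| = √(2²+412²) = √169748 ≈ 412, ∠ = arctan(412/2) ≈ 89.72°
zero (s+845): 845 + j412 → |·| = √(845²+412²) = √883769 ≈ 940.09, ∠ = arctan(412/845) ≈ 25.99°
pole (s+115): 115 + j412 → |·| = √(115²+412²) = √182969 ≈ 427.75, ∠ = arctan(412/115) ≈ 74.40°
pole (s+774): 774 + j412 → |·| = √(774²+412²) = √768820 ≈ 876.82, ∠ = arctan(412/774) ≈ 28.03°
|T| = 2 · 3.8732e+05 / 3.7506e+05 ≈ 2.0654
Gain = 20 log₁₀(2.0654) ≈ 6.30 dB
∠T = 115.71° − 102.43° = 13.28°

6.3 dB, 13.3°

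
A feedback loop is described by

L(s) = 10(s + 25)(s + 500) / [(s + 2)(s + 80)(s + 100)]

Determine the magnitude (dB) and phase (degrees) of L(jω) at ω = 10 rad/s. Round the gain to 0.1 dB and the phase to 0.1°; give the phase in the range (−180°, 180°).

At s = jω = j10:
zero (s+25): 25 + j10 → |·| = √(25²+10²) = √725 ≈ 26.926, ∠ = arctan(10/25) ≈ 21.80°
zero (s+500): 500 + j10 → |·| = √(500²+10²) = √250100 ≈ 500.1, ∠ = arctan(10/500) ≈ 1.15°
pole (s+2): 2 + j10 → |·| = √(2²+10²) = √104 ≈ 10.198, ∠ = arctan(10/2) ≈ 78.69°
pole (s+80): 80 + j10 → |·| = √(80²+10²) = √6500 ≈ 80.623, ∠ = arctan(10/80) ≈ 7.13°
pole (s+100): 100 + j10 → |·| = √(100²+10²) = √10100 ≈ 100.5, ∠ = arctan(10/100) ≈ 5.71°
|L| = 10 · 13466 / 82630 ≈ 1.6297
Gain = 20 log₁₀(1.6297) ≈ 4.24 dB
∠L = 22.95° − 91.53° = -68.58°

4.2 dB, -68.6°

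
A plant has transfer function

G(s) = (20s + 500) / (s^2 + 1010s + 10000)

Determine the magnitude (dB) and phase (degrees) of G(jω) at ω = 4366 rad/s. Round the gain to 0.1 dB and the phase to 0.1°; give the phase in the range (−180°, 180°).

-47.0 dB, -77.3°

Substitute s = j4366:
Numerator: 20(j4366) + 500 = 500 + j87320
Denominator: (j4366)^2 + 1010(j4366) + 10000 = -19051956 + j4409660
|N| = √(500² + 87320²) ≈ 87321, ∠N ≈ 89.67°
|D| = √(19051956² + 4409660²) ≈ 1.9556e+07, ∠D ≈ 166.97°
|G| = 87321 / 1.9556e+07 ≈ 0.0044652
Gain = 20 log₁₀(0.0044652) ≈ -47.00 dB
∠G = 89.67° − 166.97° = -77.30°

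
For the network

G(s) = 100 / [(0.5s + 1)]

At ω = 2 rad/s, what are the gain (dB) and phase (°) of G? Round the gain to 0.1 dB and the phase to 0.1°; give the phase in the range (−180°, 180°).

37.0 dB, -45.0°

At ω = 2 rad/s:
pole (1 + j2·0.5) = 1 + j1 → |·| ≈ 1.4142, ∠ ≈ 45.00°
|G| = 100 · 1 / (1.4142) ≈ 70.711
Gain = 20 log₁₀(70.711) ≈ 36.99 dB
∠G = (0°) − (45.00°) = -45.00°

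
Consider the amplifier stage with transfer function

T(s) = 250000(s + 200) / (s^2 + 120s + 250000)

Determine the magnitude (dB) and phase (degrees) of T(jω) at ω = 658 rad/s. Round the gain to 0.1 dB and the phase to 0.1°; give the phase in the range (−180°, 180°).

At s = jω = j658:
zero (s+200): 200 + j658 → |·| = √(200²+658²) = √472964 ≈ 687.72, ∠ = arctan(658/200) ≈ 73.09°
quadratic: (j658)² + 120·j658 + 250000 = -182964 + j78960 → |·| ≈ 1.9927e+05, ∠ ≈ 156.66°
|T| = 250000 · 687.72 / 1.9927e+05 ≈ 862.8
Gain = 20 log₁₀(862.8) ≈ 58.72 dB
∠T = 73.09° − 156.66° = -83.57°

58.7 dB, -83.6°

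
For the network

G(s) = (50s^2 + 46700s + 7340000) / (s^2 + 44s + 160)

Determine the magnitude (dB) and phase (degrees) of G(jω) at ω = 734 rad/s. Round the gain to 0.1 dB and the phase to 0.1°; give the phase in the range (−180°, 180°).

Substitute s = j734:
Numerator: 50(j734)^2 + 46700(j734) + 7340000 = -19597800 + j34277800
Denominator: (j734)^2 + 44(j734) + 160 = -538596 + j32296
|N| = √(19597800² + 34277800²) ≈ 3.9485e+07, ∠N ≈ 119.76°
|D| = √(538596² + 32296²) ≈ 5.3956e+05, ∠D ≈ 176.57°
|G| = 3.9485e+07 / 5.3956e+05 ≈ 73.18
Gain = 20 log₁₀(73.18) ≈ 37.29 dB
∠G = 119.76° − 176.57° = -56.81°

37.3 dB, -56.8°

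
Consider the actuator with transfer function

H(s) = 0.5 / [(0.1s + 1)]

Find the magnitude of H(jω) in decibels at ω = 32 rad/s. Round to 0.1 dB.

At ω = 32 rad/s:
pole (1 + j32·0.1) = 1 + j3.2 → |·| ≈ 3.3526, ∠ ≈ 72.65°
|H| = 0.5 · 1 / (3.3526) ≈ 0.14914
Gain = 20 log₁₀(0.14914) ≈ -16.53 dB

-16.5 dB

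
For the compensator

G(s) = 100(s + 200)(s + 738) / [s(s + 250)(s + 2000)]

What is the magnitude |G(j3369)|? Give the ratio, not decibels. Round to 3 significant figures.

0.0261

At s = jω = j3369:
zero (s+200): 200 + j3369 → |·| = √(200²+3369²) = √11390161 ≈ 3374.9, ∠ = arctan(3369/200) ≈ 86.60°
zero (s+738): 738 + j3369 → |·| = √(738²+3369²) = √11894805 ≈ 3448.9, ∠ = arctan(3369/738) ≈ 77.64°
pole (s+250): 250 + j3369 → |·| = √(250²+3369²) = √11412661 ≈ 3378.3, ∠ = arctan(3369/250) ≈ 85.76°
pole (s+2000): 2000 + j3369 → |·| = √(2000²+3369²) = √15350161 ≈ 3917.9, ∠ = arctan(3369/2000) ≈ 59.30°
pole at origin: |s| = 3369, ∠ = 90.00° (in denominator)
|G| = 100 · 1.164e+07 / 4.4592e+10 ≈ 0.026103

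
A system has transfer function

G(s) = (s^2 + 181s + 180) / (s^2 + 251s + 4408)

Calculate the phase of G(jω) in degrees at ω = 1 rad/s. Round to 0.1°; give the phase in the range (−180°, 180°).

42.1°

Substitute s = j1:
Numerator: (j1)^2 + 181(j1) + 180 = 179 + j181
Denominator: (j1)^2 + 251(j1) + 4408 = 4407 + j251
|N| = √(179² + 181²) ≈ 254.56, ∠N ≈ 45.32°
|D| = √(4407² + 251²) ≈ 4414.1, ∠D ≈ 3.26°
∠G = 45.32° − 3.26° = 42.06°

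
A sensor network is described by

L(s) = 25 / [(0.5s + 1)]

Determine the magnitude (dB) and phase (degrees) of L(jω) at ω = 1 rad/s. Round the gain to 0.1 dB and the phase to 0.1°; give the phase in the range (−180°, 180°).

27.0 dB, -26.6°

At ω = 1 rad/s:
pole (1 + j1·0.5) = 1 + j0.5 → |·| ≈ 1.118, ∠ ≈ 26.57°
|L| = 25 · 1 / (1.118) ≈ 22.361
Gain = 20 log₁₀(22.361) ≈ 26.99 dB
∠L = (0°) − (26.57°) = -26.57°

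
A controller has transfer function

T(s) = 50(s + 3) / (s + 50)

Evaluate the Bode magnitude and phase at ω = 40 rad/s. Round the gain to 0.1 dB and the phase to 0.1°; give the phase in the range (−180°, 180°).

29.9 dB, 47.1°

At s = jω = j40:
zero (s+3): 3 + j40 → |·| = √(3²+40²) = √1609 ≈ 40.112, ∠ = arctan(40/3) ≈ 85.71°
pole (s+50): 50 + j40 → |·| = √(50²+40²) = √4100 ≈ 64.031, ∠ = arctan(40/50) ≈ 38.66°
|T| = 50 · 40.112 / 64.031 ≈ 31.322
Gain = 20 log₁₀(31.322) ≈ 29.92 dB
∠T = 85.71° − 38.66° = 47.05°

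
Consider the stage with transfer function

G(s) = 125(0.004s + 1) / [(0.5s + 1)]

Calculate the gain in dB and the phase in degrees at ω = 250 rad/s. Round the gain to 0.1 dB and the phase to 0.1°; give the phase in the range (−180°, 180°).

3.0 dB, -44.5°

At ω = 250 rad/s:
zero (1 + j250·0.004) = 1 + j1 → |·| ≈ 1.4142, ∠ ≈ 45.00°
pole (1 + j250·0.5) = 1 + j125 → |·| ≈ 125, ∠ ≈ 89.54°
|G| = 125 · 1.4142 / (125) ≈ 1.4142
Gain = 20 log₁₀(1.4142) ≈ 3.01 dB
∠G = (45.00°) − (89.54°) = -44.54°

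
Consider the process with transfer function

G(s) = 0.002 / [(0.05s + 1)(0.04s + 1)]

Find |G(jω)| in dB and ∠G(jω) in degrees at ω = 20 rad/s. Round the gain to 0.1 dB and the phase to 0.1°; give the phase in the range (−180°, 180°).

At ω = 20 rad/s:
pole (1 + j20·0.05) = 1 + j1 → |·| ≈ 1.4142, ∠ ≈ 45.00°
pole (1 + j20·0.04) = 1 + j0.8 → |·| ≈ 1.2806, ∠ ≈ 38.66°
|G| = 0.002 · 1 / (1.4142 · 1.2806) ≈ 0.0011043
Gain = 20 log₁₀(0.0011043) ≈ -59.14 dB
∠G = (0°) − (45.00° + 38.66°) = -83.66°

-59.1 dB, -83.7°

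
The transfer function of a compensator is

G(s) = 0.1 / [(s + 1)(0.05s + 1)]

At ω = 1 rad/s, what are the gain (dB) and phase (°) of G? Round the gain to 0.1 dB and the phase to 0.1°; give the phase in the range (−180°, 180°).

At ω = 1 rad/s:
pole (1 + j1·1) = 1 + j1 → |·| ≈ 1.4142, ∠ ≈ 45.00°
pole (1 + j1·0.05) = 1 + j0.05 → |·| ≈ 1.0012, ∠ ≈ 2.86°
|G| = 0.1 · 1 / (1.4142 · 1.0012) ≈ 0.070627
Gain = 20 log₁₀(0.070627) ≈ -23.02 dB
∠G = (0°) − (45.00° + 2.86°) = -47.86°

-23.0 dB, -47.9°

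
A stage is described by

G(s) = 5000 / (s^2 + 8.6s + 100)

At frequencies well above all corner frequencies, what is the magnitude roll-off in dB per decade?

-40 dB/decade

Each pole contributes −20 dB/decade at high frequency; each zero contributes +20 dB/decade.
Net: 0 zero(s) − 2 pole(s) → -40 dB/decade.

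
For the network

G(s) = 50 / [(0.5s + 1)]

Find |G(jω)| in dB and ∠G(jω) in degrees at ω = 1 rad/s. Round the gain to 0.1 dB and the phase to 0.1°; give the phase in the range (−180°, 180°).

33.0 dB, -26.6°

At ω = 1 rad/s:
pole (1 + j1·0.5) = 1 + j0.5 → |·| ≈ 1.118, ∠ ≈ 26.57°
|G| = 50 · 1 / (1.118) ≈ 44.723
Gain = 20 log₁₀(44.723) ≈ 33.01 dB
∠G = (0°) − (26.57°) = -26.57°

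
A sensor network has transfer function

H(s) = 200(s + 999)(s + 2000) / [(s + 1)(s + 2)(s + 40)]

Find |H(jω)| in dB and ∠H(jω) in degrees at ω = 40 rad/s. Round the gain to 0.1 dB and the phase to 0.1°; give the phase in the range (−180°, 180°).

At s = jω = j40:
zero (s+999): 999 + j40 → |·| = √(999²+40²) = √999601 ≈ 999.8, ∠ = arctan(40/999) ≈ 2.29°
zero (s+2000): 2000 + j40 → |·| = √(2000²+40²) = √4001600 ≈ 2000.4, ∠ = arctan(40/2000) ≈ 1.15°
pole (s+1): 1 + j40 → |·| = √(1²+40²) = √1601 ≈ 40.012, ∠ = arctan(40/1) ≈ 88.57°
pole (s+2): 2 + j40 → |·| = √(2²+40²) = √1604 ≈ 40.05, ∠ = arctan(40/2) ≈ 87.14°
pole (s+40): 40 + j40 → |·| = √(40²+40²) = √3200 ≈ 56.569, ∠ = arctan(40/40) ≈ 45.00°
|H| = 200 · 2e+06 / 90651 ≈ 4412.5
Gain = 20 log₁₀(4412.5) ≈ 72.89 dB
∠H = 3.44° − 220.71° = -217.27° ≡ 142.73° (principal value)

72.9 dB, 142.7°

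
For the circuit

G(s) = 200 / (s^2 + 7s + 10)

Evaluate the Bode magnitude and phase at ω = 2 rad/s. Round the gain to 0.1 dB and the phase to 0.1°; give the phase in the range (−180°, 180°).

Substitute s = j2:
Numerator: 200 = 200 + j0
Denominator: (j2)^2 + 7(j2) + 10 = 6 + j14
|N| = √(200² + 0²) ≈ 200, ∠N ≈ 0.00°
|D| = √(6² + 14²) ≈ 15.232, ∠D ≈ 66.80°
|G| = 200 / 15.232 ≈ 13.13
Gain = 20 log₁₀(13.13) ≈ 22.37 dB
∠G = 0.00° − 66.80° = -66.80°

22.4 dB, -66.8°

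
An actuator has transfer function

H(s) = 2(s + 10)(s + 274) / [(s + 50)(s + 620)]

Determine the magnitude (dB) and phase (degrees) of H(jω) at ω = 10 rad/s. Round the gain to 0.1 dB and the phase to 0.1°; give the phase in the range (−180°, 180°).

-12.2 dB, 34.9°

At s = jω = j10:
zero (s+10): 10 + j10 → |·| = √(10²+10²) = √200 ≈ 14.142, ∠ = arctan(10/10) ≈ 45.00°
zero (s+274): 274 + j10 → |·| = √(274²+10²) = √75176 ≈ 274.18, ∠ = arctan(10/274) ≈ 2.09°
pole (s+50): 50 + j10 → |·| = √(50²+10²) = √2600 ≈ 50.99, ∠ = arctan(10/50) ≈ 11.31°
pole (s+620): 620 + j10 → |·| = √(620²+10²) = √384500 ≈ 620.08, ∠ = arctan(10/620) ≈ 0.92°
|H| = 2 · 3877.5 / 31618 ≈ 0.24527
Gain = 20 log₁₀(0.24527) ≈ -12.21 dB
∠H = 47.09° − 12.23° = 34.86°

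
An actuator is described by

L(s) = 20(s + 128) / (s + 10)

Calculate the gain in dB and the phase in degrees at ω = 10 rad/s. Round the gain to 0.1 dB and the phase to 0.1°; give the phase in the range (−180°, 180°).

At s = jω = j10:
zero (s+128): 128 + j10 → |·| = √(128²+10²) = √16484 ≈ 128.39, ∠ = arctan(10/128) ≈ 4.47°
pole (s+10): 10 + j10 → |·| = √(10²+10²) = √200 ≈ 14.142, ∠ = arctan(10/10) ≈ 45.00°
|L| = 20 · 128.39 / 14.142 ≈ 181.57
Gain = 20 log₁₀(181.57) ≈ 45.18 dB
∠L = 4.47° − 45.00° = -40.53°

45.2 dB, -40.5°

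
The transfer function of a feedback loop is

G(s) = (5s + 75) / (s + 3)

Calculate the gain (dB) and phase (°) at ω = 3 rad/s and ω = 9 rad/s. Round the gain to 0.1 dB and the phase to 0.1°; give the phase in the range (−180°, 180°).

ω = 3: 25.1 dB, -33.7°; ω = 9: 19.3 dB, -40.6°

Substitute s = j3:
Numerator: 5(j3) + 75 = 75 + j15
Denominator: (j3) + 3 = 3 + j3
|N| = √(75² + 15²) ≈ 76.485, ∠N ≈ 11.31°
|D| = √(3² + 3²) ≈ 4.2426, ∠D ≈ 45.00°
|G| = 76.485 / 4.2426 ≈ 18.028
Gain = 20 log₁₀(18.028) ≈ 25.12 dB
∠G = 11.31° − 45.00° = -33.69°

Substitute s = j9:
Numerator: 5(j9) + 75 = 75 + j45
Denominator: (j9) + 3 = 3 + j9
|N| = √(75² + 45²) ≈ 87.464, ∠N ≈ 30.96°
|D| = √(3² + 9²) ≈ 9.4868, ∠D ≈ 71.57°
|G| = 87.464 / 9.4868 ≈ 9.2195
Gain = 20 log₁₀(9.2195) ≈ 19.29 dB
∠G = 30.96° − 71.57° = -40.61°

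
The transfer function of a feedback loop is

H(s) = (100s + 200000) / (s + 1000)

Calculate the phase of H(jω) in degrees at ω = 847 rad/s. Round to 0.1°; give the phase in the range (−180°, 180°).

-17.3°

Substitute s = j847:
Numerator: 100(j847) + 200000 = 200000 + j84700
Denominator: (j847) + 1000 = 1000 + j847
|N| = √(200000² + 84700²) ≈ 2.172e+05, ∠N ≈ 22.95°
|D| = √(1000² + 847²) ≈ 1310.5, ∠D ≈ 40.26°
∠H = 22.95° − 40.26° = -17.31°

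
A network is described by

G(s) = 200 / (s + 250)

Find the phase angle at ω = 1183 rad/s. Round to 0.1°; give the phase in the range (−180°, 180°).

At s = jω = j1183:
pole (s+250): 250 + j1183 → |·| = √(250²+1183²) = √1461989 ≈ 1209.1, ∠ = arctan(1183/250) ≈ 78.07°
∠G = 0.00° − 78.07° = -78.07°

-78.1°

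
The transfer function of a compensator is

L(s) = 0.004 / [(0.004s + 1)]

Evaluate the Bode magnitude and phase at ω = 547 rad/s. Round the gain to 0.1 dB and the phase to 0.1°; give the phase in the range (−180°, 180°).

At ω = 547 rad/s:
pole (1 + j547·0.004) = 1 + j2.188 → |·| ≈ 2.4057, ∠ ≈ 65.44°
|L| = 0.004 · 1 / (2.4057) ≈ 0.0016627
Gain = 20 log₁₀(0.0016627) ≈ -55.58 dB
∠L = (0°) − (65.44°) = -65.44°

-55.6 dB, -65.4°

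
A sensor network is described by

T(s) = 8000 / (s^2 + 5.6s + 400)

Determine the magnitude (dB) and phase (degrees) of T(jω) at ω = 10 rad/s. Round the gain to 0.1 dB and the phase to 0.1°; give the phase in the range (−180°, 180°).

At s = jω = j10:
quadratic: (j10)² + 5.6·j10 + 400 = 300 + j56 → |·| ≈ 305.18, ∠ ≈ 10.57°
|T| = 8000 / 305.18 ≈ 26.214
Gain = 20 log₁₀(26.214) ≈ 28.37 dB
∠T = 0.00° − 10.57° = -10.57°

28.4 dB, -10.6°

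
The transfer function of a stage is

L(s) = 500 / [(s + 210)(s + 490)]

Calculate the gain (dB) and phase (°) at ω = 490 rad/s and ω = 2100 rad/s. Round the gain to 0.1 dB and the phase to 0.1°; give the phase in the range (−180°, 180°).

ω = 490: -57.4 dB, -111.8°; ω = 2100: -79.2 dB, -161.2°

At s = jω = j490:
pole (s+210): 210 + j490 → |·| = √(210²+490²) = √284200 ≈ 533.1, ∠ = arctan(490/210) ≈ 66.80°
pole (s+490): 490 + j490 → |·| = √(490²+490²) = √480200 ≈ 692.96, ∠ = arctan(490/490) ≈ 45.00°
|L| = 500 / 3.6942e+05 ≈ 0.0013535
Gain = 20 log₁₀(0.0013535) ≈ -57.37 dB
∠L = 0.00° − 111.80° = -111.80°

At s = jω = j2100:
pole (s+210): 210 + j2100 → |·| = √(210²+2100²) = √4454100 ≈ 2110.5, ∠ = arctan(2100/210) ≈ 84.29°
pole (s+490): 490 + j2100 → |·| = √(490²+2100²) = √4650100 ≈ 2156.4, ∠ = arctan(2100/490) ≈ 76.87°
|L| = 500 / 4.5511e+06 ≈ 0.00010986
Gain = 20 log₁₀(0.00010986) ≈ -79.18 dB
∠L = 0.00° − 161.16° = -161.16°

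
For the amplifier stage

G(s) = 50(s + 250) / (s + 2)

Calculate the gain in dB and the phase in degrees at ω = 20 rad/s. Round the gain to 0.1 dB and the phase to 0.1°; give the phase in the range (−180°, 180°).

At s = jω = j20:
zero (s+250): 250 + j20 → |·| = √(250²+20²) = √62900 ≈ 250.8, ∠ = arctan(20/250) ≈ 4.57°
pole (s+2): 2 + j20 → |·| = √(2²+20²) = √404 ≈ 20.1, ∠ = arctan(20/2) ≈ 84.29°
|G| = 50 · 250.8 / 20.1 ≈ 623.88
Gain = 20 log₁₀(623.88) ≈ 55.90 dB
∠G = 4.57° − 84.29° = -79.72°

55.9 dB, -79.7°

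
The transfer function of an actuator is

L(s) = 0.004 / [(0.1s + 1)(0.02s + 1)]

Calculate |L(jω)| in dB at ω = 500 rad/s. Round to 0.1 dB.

-102.0 dB

At ω = 500 rad/s:
pole (1 + j500·0.1) = 1 + j50 → |·| ≈ 50.01, ∠ ≈ 88.85°
pole (1 + j500·0.02) = 1 + j10 → |·| ≈ 10.05, ∠ ≈ 84.29°
|L| = 0.004 · 1 / (50.01 · 10.05) ≈ 7.9586e-06
Gain = 20 log₁₀(7.9586e-06) ≈ -101.98 dB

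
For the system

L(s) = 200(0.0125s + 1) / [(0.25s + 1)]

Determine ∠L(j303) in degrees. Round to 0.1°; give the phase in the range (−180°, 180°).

At ω = 303 rad/s:
zero (1 + j303·0.0125) = 1 + j3.7875 → |·| ≈ 3.9173, ∠ ≈ 75.21°
pole (1 + j303·0.25) = 1 + j75.75 → |·| ≈ 75.757, ∠ ≈ 89.24°
∠L = (75.21°) − (89.24°) = -14.03°

-14.0°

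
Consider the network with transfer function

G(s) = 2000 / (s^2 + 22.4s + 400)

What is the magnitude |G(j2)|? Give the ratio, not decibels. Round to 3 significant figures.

At s = jω = j2:
quadratic: (j2)² + 22.4·j2 + 400 = 396 + j44.8 → |·| ≈ 398.53, ∠ ≈ 6.45°
|G| = 2000 / 398.53 ≈ 5.0184

5.02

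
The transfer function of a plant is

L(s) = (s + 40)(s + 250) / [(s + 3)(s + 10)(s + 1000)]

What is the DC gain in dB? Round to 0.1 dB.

-9.5 dB

L(0) = 1·40·250 / (3·10·1000) ≈ 0.33333
20 log₁₀(0.33333) ≈ -9.54 dB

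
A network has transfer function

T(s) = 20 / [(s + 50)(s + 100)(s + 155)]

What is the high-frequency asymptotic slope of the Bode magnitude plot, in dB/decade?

-60 dB/decade

Each pole contributes −20 dB/decade at high frequency; each zero contributes +20 dB/decade.
Net: 0 zero(s) − 3 pole(s) → -60 dB/decade.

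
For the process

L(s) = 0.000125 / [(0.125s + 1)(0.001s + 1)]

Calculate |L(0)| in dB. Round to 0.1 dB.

-78.1 dB

L(0) = 0.000125 · 1 / 1 = 0.000125
20 log₁₀(0.000125) ≈ -78.06 dB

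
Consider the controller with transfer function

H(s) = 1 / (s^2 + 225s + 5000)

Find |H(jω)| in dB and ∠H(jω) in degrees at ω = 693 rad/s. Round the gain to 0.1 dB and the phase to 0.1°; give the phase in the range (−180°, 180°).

Substitute s = j693:
Numerator: 1 = 1 + j0
Denominator: (j693)^2 + 225(j693) + 5000 = -475249 + j155925
|N| = √(1² + 0²) ≈ 1, ∠N ≈ 0.00°
|D| = √(475249² + 155925²) ≈ 5.0017e+05, ∠D ≈ 161.84°
|H| = 1 / 5.0017e+05 ≈ 1.9993e-06
Gain = 20 log₁₀(1.9993e-06) ≈ -113.98 dB
∠H = 0.00° − 161.84° = -161.84°

-114.0 dB, -161.8°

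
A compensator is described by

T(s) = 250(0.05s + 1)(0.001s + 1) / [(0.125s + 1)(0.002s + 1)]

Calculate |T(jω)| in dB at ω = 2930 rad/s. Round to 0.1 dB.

At ω = 2930 rad/s:
zero (1 + j2930·0.05) = 1 + j146.5 → |·| ≈ 146.5, ∠ ≈ 89.61°
zero (1 + j2930·0.001) = 1 + j2.93 → |·| ≈ 3.0959, ∠ ≈ 71.16°
pole (1 + j2930·0.125) = 1 + j366.25 → |·| ≈ 366.25, ∠ ≈ 89.84°
pole (1 + j2930·0.002) = 1 + j5.86 → |·| ≈ 5.9447, ∠ ≈ 80.32°
|T| = 250 · 146.5 · 3.0959 / (366.25 · 5.9447) ≈ 52.078
Gain = 20 log₁₀(52.078) ≈ 34.33 dB

34.3 dB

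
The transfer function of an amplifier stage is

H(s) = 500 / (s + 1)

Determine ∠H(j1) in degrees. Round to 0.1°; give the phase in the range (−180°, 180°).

Substitute s = j1:
Numerator: 500 = 500 + j0
Denominator: (j1) + 1 = 1 + j1
|N| = √(500² + 0²) ≈ 500, ∠N ≈ 0.00°
|D| = √(1² + 1²) ≈ 1.4142, ∠D ≈ 45.00°
∠H = 0.00° − 45.00° = -45.00°

-45.0°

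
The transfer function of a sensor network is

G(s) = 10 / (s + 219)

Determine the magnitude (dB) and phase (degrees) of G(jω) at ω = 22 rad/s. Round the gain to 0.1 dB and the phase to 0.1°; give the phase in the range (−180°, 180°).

-26.9 dB, -5.7°

Substitute s = j22:
Numerator: 10 = 10 + j0
Denominator: (j22) + 219 = 219 + j22
|N| = √(10² + 0²) ≈ 10, ∠N ≈ 0.00°
|D| = √(219² + 22²) ≈ 220.1, ∠D ≈ 5.74°
|G| = 10 / 220.1 ≈ 0.045434
Gain = 20 log₁₀(0.045434) ≈ -26.85 dB
∠G = 0.00° − 5.74° = -5.74°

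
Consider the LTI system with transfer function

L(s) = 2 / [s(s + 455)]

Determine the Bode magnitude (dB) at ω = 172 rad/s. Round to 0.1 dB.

-92.4 dB

At s = jω = j172:
pole (s+455): 455 + j172 → |·| = √(455²+172²) = √236609 ≈ 486.42, ∠ = arctan(172/455) ≈ 20.71°
pole at origin: |s| = 172, ∠ = 90.00° (in denominator)
|L| = 2 / 83664 ≈ 2.3905e-05
Gain = 20 log₁₀(2.3905e-05) ≈ -92.43 dB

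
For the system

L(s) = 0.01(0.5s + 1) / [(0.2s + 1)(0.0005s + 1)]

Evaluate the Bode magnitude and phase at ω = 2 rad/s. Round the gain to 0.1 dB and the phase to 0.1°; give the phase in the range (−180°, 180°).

At ω = 2 rad/s:
zero (1 + j2·0.5) = 1 + j1 → |·| ≈ 1.4142, ∠ ≈ 45.00°
pole (1 + j2·0.2) = 1 + j0.4 → |·| ≈ 1.077, ∠ ≈ 21.80°
pole (1 + j2·0.0005) = 1 + j0.001 → |·| ≈ 1, ∠ ≈ 0.06°
|L| = 0.01 · 1.4142 / (1.077 · 1) ≈ 0.013131
Gain = 20 log₁₀(0.013131) ≈ -37.63 dB
∠L = (45.00°) − (21.80° + 0.06°) = 23.14°

-37.6 dB, 23.1°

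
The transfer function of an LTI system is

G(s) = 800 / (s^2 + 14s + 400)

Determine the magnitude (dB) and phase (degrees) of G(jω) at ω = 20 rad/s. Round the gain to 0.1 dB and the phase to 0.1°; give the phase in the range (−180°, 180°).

At s = jω = j20:
quadratic: (j20)² + 14·j20 + 400 = 0 + j280 → |·| ≈ 280, ∠ ≈ 90.00°
|G| = 800 / 280 ≈ 2.8571
Gain = 20 log₁₀(2.8571) ≈ 9.12 dB
∠G = 0.00° − 90.00° = -90.00°

9.1 dB, -90.0°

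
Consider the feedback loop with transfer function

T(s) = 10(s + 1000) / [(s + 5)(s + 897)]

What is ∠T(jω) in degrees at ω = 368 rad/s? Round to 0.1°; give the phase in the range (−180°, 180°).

At s = jω = j368:
zero (s+1000): 1000 + j368 → |·| = √(1000²+368²) = √1135424 ≈ 1065.6, ∠ = arctan(368/1000) ≈ 20.20°
pole (s+5): 5 + j368 → |·| = √(5²+368²) = √135449 ≈ 368.03, ∠ = arctan(368/5) ≈ 89.22°
pole (s+897): 897 + j368 → |·| = √(897²+368²) = √940033 ≈ 969.55, ∠ = arctan(368/897) ≈ 22.31°
∠T = 20.20° − 111.53° = -91.33°

-91.3°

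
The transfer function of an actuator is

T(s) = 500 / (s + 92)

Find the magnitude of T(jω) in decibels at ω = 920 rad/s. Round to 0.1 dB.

At s = jω = j920:
pole (s+92): 92 + j920 → |·| = √(92²+920²) = √854864 ≈ 924.59, ∠ = arctan(920/92) ≈ 84.29°
|T| = 500 / 924.59 ≈ 0.54078
Gain = 20 log₁₀(0.54078) ≈ -5.34 dB

-5.3 dB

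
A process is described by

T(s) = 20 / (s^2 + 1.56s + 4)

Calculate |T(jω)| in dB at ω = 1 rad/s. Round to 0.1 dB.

15.4 dB

At s = jω = j1:
quadratic: (j1)² + 1.56·j1 + 4 = 3 + j1.56 → |·| ≈ 3.3814, ∠ ≈ 27.47°
|T| = 20 / 3.3814 ≈ 5.9147
Gain = 20 log₁₀(5.9147) ≈ 15.44 dB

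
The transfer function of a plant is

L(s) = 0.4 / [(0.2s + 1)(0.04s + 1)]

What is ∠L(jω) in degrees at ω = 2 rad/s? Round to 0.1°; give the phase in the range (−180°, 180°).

At ω = 2 rad/s:
pole (1 + j2·0.2) = 1 + j0.4 → |·| ≈ 1.077, ∠ ≈ 21.80°
pole (1 + j2·0.04) = 1 + j0.08 → |·| ≈ 1.0032, ∠ ≈ 4.57°
∠L = (0°) − (21.80° + 4.57°) = -26.37°

-26.4°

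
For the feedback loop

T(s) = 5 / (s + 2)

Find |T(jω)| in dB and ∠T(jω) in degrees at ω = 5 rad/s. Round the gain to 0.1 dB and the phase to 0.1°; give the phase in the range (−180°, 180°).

-0.6 dB, -68.2°

Substitute s = j5:
Numerator: 5 = 5 + j0
Denominator: (j5) + 2 = 2 + j5
|N| = √(5² + 0²) ≈ 5, ∠N ≈ 0.00°
|D| = √(2² + 5²) ≈ 5.3852, ∠D ≈ 68.20°
|T| = 5 / 5.3852 ≈ 0.92847
Gain = 20 log₁₀(0.92847) ≈ -0.64 dB
∠T = 0.00° − 68.20° = -68.20°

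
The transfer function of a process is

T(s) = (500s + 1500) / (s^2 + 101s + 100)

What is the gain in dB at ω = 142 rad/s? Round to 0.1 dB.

9.2 dB

Substitute s = j142:
Numerator: 500(j142) + 1500 = 1500 + j71000
Denominator: (j142)^2 + 101(j142) + 100 = -20064 + j14342
|N| = √(1500² + 71000²) ≈ 71016, ∠N ≈ 88.79°
|D| = √(20064² + 14342²) ≈ 24663, ∠D ≈ 144.44°
|T| = 71016 / 24663 ≈ 2.8795
Gain = 20 log₁₀(2.8795) ≈ 9.19 dB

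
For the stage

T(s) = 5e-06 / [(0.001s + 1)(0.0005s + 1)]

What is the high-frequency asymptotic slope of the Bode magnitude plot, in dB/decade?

Each pole contributes −20 dB/decade at high frequency; each zero contributes +20 dB/decade.
Net: 0 zero(s) − 2 pole(s) → -40 dB/decade.

-40 dB/decade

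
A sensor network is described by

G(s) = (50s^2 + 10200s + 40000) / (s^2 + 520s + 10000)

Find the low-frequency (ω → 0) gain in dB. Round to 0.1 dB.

12.0 dB

G(0) = 40000 / 10000 = 4
20 log₁₀(4) ≈ 12.04 dB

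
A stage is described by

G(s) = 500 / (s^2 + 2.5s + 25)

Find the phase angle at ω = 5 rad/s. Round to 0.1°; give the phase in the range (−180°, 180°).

-90.0°

At s = jω = j5:
quadratic: (j5)² + 2.5·j5 + 25 = 0 + j12.5 → |·| ≈ 12.5, ∠ ≈ 90.00°
∠G = 0.00° − 90.00° = -90.00°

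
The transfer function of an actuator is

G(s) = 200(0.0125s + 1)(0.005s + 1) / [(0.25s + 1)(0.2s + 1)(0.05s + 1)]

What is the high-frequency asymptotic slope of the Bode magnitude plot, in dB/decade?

Each pole contributes −20 dB/decade at high frequency; each zero contributes +20 dB/decade.
Net: 2 zero(s) − 3 pole(s) → -20 dB/decade.

-20 dB/decade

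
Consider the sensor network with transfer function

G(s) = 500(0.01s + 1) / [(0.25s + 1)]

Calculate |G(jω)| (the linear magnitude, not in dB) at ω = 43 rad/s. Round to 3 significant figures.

At ω = 43 rad/s:
zero (1 + j43·0.01) = 1 + j0.43 → |·| ≈ 1.0885, ∠ ≈ 23.27°
pole (1 + j43·0.25) = 1 + j10.75 → |·| ≈ 10.796, ∠ ≈ 84.69°
|G| = 500 · 1.0885 / (10.796) ≈ 50.412

50.4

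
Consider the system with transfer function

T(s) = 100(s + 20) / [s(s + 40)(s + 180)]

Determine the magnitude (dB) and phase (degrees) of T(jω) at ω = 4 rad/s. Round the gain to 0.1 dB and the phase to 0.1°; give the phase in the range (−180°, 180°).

-23.0 dB, -85.7°

At s = jω = j4:
zero (s+20): 20 + j4 → |·| = √(20²+4²) = √416 ≈ 20.396, ∠ = arctan(4/20) ≈ 11.31°
pole (s+40): 40 + j4 → |·| = √(40²+4²) = √1616 ≈ 40.2, ∠ = arctan(4/40) ≈ 5.71°
pole (s+180): 180 + j4 → |·| = √(180²+4²) = √32416 ≈ 180.04, ∠ = arctan(4/180) ≈ 1.27°
pole at origin: |s| = 4, ∠ = 90.00° (in denominator)
|T| = 100 · 20.396 / 28950 ≈ 0.070453
Gain = 20 log₁₀(0.070453) ≈ -23.04 dB
∠T = 11.31° − 96.98° = -85.67°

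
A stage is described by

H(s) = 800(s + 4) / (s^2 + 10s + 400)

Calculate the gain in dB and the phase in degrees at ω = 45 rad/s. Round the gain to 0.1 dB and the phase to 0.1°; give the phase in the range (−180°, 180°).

26.6 dB, -79.6°

At s = jω = j45:
zero (s+4): 4 + j45 → |·| = √(4²+45²) = √2041 ≈ 45.177, ∠ = arctan(45/4) ≈ 84.92°
quadratic: (j45)² + 10·j45 + 400 = -1625 + j450 → |·| ≈ 1686.2, ∠ ≈ 164.52°
|H| = 800 · 45.177 / 1686.2 ≈ 21.434
Gain = 20 log₁₀(21.434) ≈ 26.62 dB
∠H = 84.92° − 164.52° = -79.60°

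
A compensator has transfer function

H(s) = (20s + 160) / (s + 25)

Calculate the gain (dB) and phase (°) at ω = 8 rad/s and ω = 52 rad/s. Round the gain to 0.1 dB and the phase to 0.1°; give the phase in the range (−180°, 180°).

Substitute s = j8:
Numerator: 20(j8) + 160 = 160 + j160
Denominator: (j8) + 25 = 25 + j8
|N| = √(160² + 160²) ≈ 226.27, ∠N ≈ 45.00°
|D| = √(25² + 8²) ≈ 26.249, ∠D ≈ 17.74°
|H| = 226.27 / 26.249 ≈ 8.6201
Gain = 20 log₁₀(8.6201) ≈ 18.71 dB
∠H = 45.00° − 17.74° = 27.26°

Substitute s = j52:
Numerator: 20(j52) + 160 = 160 + j1040
Denominator: (j52) + 25 = 25 + j52
|N| = √(160² + 1040²) ≈ 1052.2, ∠N ≈ 81.25°
|D| = √(25² + 52²) ≈ 57.697, ∠D ≈ 64.32°
|H| = 1052.2 / 57.697 ≈ 18.237
Gain = 20 log₁₀(18.237) ≈ 25.22 dB
∠H = 81.25° − 64.32° = 16.93°

ω = 8: 18.7 dB, 27.3°; ω = 52: 25.2 dB, 16.9°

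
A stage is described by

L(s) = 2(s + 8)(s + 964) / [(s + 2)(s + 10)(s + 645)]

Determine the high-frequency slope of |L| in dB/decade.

Each pole contributes −20 dB/decade at high frequency; each zero contributes +20 dB/decade.
Net: 2 zero(s) − 3 pole(s) → -20 dB/decade.

-20 dB/decade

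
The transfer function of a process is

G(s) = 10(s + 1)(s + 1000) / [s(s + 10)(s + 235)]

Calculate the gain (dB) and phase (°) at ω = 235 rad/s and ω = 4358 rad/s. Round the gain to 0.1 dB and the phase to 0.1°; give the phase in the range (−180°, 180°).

ω = 235: -17.6 dB, -119.6°; ω = 4358: -52.6 dB, -99.7°

At s = jω = j235:
zero (s+1): 1 + j235 → |·| = √(1²+235²) = √55226 ≈ 235, ∠ = arctan(235/1) ≈ 89.76°
zero (s+1000): 1000 + j235 → |·| = √(1000²+235²) = √1055225 ≈ 1027.2, ∠ = arctan(235/1000) ≈ 13.22°
pole (s+10): 10 + j235 → |·| = √(10²+235²) = √55325 ≈ 235.21, ∠ = arctan(235/10) ≈ 87.56°
pole (s+235): 235 + j235 → |·| = √(235²+235²) = √110450 ≈ 332.34, ∠ = arctan(235/235) ≈ 45.00°
pole at origin: |s| = 235, ∠ = 90.00° (in denominator)
|G| = 10 · 2.4139e+05 / 1.837e+07 ≈ 0.1314
Gain = 20 log₁₀(0.1314) ≈ -17.63 dB
∠G = 102.98° − 222.56° = -119.58°

At s = jω = j4358:
zero (s+1): 1 + j4358 → |·| = √(1²+4358²) = √18992165 ≈ 4358, ∠ = arctan(4358/1) ≈ 89.99°
zero (s+1000): 1000 + j4358 → |·| = √(1000²+4358²) = √19992164 ≈ 4471.3, ∠ = arctan(4358/1000) ≈ 77.08°
pole (s+10): 10 + j4358 → |·| = √(10²+4358²) = √18992264 ≈ 4358, ∠ = arctan(4358/10) ≈ 89.87°
pole (s+235): 235 + j4358 → |·| = √(235²+4358²) = √19047389 ≈ 4364.3, ∠ = arctan(4358/235) ≈ 86.91°
pole at origin: |s| = 4358, ∠ = 90.00° (in denominator)
|G| = 10 · 1.9486e+07 / 8.2888e+10 ≈ 0.0023509
Gain = 20 log₁₀(0.0023509) ≈ -52.58 dB
∠G = 167.07° − 266.78° = -99.71°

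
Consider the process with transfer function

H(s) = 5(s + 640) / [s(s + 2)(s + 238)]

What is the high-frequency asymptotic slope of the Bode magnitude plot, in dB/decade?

-40 dB/decade

Each pole contributes −20 dB/decade at high frequency; each zero contributes +20 dB/decade.
Net: 1 zero(s) − 3 pole(s) → -40 dB/decade.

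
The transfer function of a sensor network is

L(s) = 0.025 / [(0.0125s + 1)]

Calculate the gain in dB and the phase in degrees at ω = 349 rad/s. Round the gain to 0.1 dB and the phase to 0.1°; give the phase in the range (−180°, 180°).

-45.1 dB, -77.1°

At ω = 349 rad/s:
pole (1 + j349·0.0125) = 1 + j4.3625 → |·| ≈ 4.4756, ∠ ≈ 77.09°
|L| = 0.025 · 1 / (4.4756) ≈ 0.0055858
Gain = 20 log₁₀(0.0055858) ≈ -45.06 dB
∠L = (0°) − (77.09°) = -77.09°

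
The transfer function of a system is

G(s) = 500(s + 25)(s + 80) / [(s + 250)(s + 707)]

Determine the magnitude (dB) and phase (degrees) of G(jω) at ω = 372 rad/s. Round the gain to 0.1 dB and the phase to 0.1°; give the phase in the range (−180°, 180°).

At s = jω = j372:
zero (s+25): 25 + j372 → |·| = √(25²+372²) = √139009 ≈ 372.84, ∠ = arctan(372/25) ≈ 86.16°
zero (s+80): 80 + j372 → |·| = √(80²+372²) = √144784 ≈ 380.5, ∠ = arctan(372/80) ≈ 77.86°
pole (s+250): 250 + j372 → |·| = √(250²+372²) = √200884 ≈ 448.2, ∠ = arctan(372/250) ≈ 56.10°
pole (s+707): 707 + j372 → |·| = √(707²+372²) = √638233 ≈ 798.89, ∠ = arctan(372/707) ≈ 27.75°
|G| = 500 · 1.4187e+05 / 3.5806e+05 ≈ 198.11
Gain = 20 log₁₀(198.11) ≈ 45.94 dB
∠G = 164.02° − 83.85° = 80.17°

45.9 dB, 80.2°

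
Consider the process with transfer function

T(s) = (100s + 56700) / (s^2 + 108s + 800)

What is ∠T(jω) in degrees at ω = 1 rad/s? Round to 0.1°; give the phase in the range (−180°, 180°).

Substitute s = j1:
Numerator: 100(j1) + 56700 = 56700 + j100
Denominator: (j1)^2 + 108(j1) + 800 = 799 + j108
|N| = √(56700² + 100²) ≈ 56700, ∠N ≈ 0.10°
|D| = √(799² + 108²) ≈ 806.27, ∠D ≈ 7.70°
∠T = 0.10° − 7.70° = -7.60°

-7.6°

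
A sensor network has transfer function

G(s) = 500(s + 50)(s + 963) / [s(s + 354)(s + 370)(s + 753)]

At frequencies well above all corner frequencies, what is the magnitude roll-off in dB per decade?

Each pole contributes −20 dB/decade at high frequency; each zero contributes +20 dB/decade.
Net: 2 zero(s) − 4 pole(s) → -40 dB/decade.

-40 dB/decade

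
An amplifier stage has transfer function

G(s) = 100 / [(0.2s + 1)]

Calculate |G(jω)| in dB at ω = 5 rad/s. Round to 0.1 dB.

At ω = 5 rad/s:
pole (1 + j5·0.2) = 1 + j1 → |·| ≈ 1.4142, ∠ ≈ 45.00°
|G| = 100 · 1 / (1.4142) ≈ 70.711
Gain = 20 log₁₀(70.711) ≈ 36.99 dB

37.0 dB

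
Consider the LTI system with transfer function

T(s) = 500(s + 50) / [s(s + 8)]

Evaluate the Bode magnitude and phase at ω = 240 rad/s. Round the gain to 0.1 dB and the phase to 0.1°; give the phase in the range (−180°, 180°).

6.6 dB, -99.9°

At s = jω = j240:
zero (s+50): 50 + j240 → |·| = √(50²+240²) = √60100 ≈ 245.15, ∠ = arctan(240/50) ≈ 78.23°
pole (s+8): 8 + j240 → |·| = √(8²+240²) = √57664 ≈ 240.13, ∠ = arctan(240/8) ≈ 88.09°
pole at origin: |s| = 240, ∠ = 90.00° (in denominator)
|T| = 500 · 245.15 / 57631 ≈ 2.1269
Gain = 20 log₁₀(2.1269) ≈ 6.55 dB
∠T = 78.23° − 178.09° = -99.86°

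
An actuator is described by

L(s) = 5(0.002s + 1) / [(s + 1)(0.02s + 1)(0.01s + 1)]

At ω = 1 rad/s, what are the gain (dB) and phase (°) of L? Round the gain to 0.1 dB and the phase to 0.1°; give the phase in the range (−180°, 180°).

11.0 dB, -46.6°

At ω = 1 rad/s:
zero (1 + j1·0.002) = 1 + j0.002 → |·| ≈ 1, ∠ ≈ 0.11°
pole (1 + j1·1) = 1 + j1 → |·| ≈ 1.4142, ∠ ≈ 45.00°
pole (1 + j1·0.02) = 1 + j0.02 → |·| ≈ 1.0002, ∠ ≈ 1.15°
pole (1 + j1·0.01) = 1 + j0.01 → |·| ≈ 1, ∠ ≈ 0.57°
|L| = 5 · 1 / (1.4142 · 1.0002 · 1) ≈ 3.5349
Gain = 20 log₁₀(3.5349) ≈ 10.97 dB
∠L = (0.11°) − (45.00° + 1.15° + 0.57°) = -46.61°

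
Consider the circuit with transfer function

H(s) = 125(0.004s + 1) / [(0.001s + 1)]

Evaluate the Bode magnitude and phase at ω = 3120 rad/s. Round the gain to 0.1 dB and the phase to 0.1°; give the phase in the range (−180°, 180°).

At ω = 3120 rad/s:
zero (1 + j3120·0.004) = 1 + j12.48 → |·| ≈ 12.52, ∠ ≈ 85.42°
pole (1 + j3120·0.001) = 1 + j3.12 → |·| ≈ 3.2763, ∠ ≈ 72.23°
|H| = 125 · 12.52 / (3.2763) ≈ 477.67
Gain = 20 log₁₀(477.67) ≈ 53.58 dB
∠H = (85.42°) − (72.23°) = 13.19°

53.6 dB, 13.2°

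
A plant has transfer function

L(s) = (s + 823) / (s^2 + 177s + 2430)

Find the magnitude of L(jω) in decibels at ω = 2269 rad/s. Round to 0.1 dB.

Substitute s = j2269:
Numerator: (j2269) + 823 = 823 + j2269
Denominator: (j2269)^2 + 177(j2269) + 2430 = -5145931 + j401613
|N| = √(823² + 2269²) ≈ 2413.6, ∠N ≈ 70.06°
|D| = √(5145931² + 401613²) ≈ 5.1616e+06, ∠D ≈ 175.54°
|L| = 2413.6 / 5.1616e+06 ≈ 0.00046761
Gain = 20 log₁₀(0.00046761) ≈ -66.60 dB

-66.6 dB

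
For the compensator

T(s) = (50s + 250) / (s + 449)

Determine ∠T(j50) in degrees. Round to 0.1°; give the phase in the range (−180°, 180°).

77.9°

Substitute s = j50:
Numerator: 50(j50) + 250 = 250 + j2500
Denominator: (j50) + 449 = 449 + j50
|N| = √(250² + 2500²) ≈ 2512.5, ∠N ≈ 84.29°
|D| = √(449² + 50²) ≈ 451.78, ∠D ≈ 6.35°
∠T = 84.29° − 6.35° = 77.94°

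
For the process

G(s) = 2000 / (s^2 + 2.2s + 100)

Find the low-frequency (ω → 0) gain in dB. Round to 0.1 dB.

G(0) = 2000 / 100 = 20
20 log₁₀(20) ≈ 26.02 dB

26.0 dB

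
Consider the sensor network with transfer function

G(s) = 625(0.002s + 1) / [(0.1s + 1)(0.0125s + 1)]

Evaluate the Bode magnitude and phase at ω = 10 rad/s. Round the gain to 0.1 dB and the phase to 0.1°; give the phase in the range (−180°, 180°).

At ω = 10 rad/s:
zero (1 + j10·0.002) = 1 + j0.02 → |·| ≈ 1.0002, ∠ ≈ 1.15°
pole (1 + j10·0.1) = 1 + j1 → |·| ≈ 1.4142, ∠ ≈ 45.00°
pole (1 + j10·0.0125) = 1 + j0.125 → |·| ≈ 1.0078, ∠ ≈ 7.13°
|G| = 625 · 1.0002 / (1.4142 · 1.0078) ≈ 438.61
Gain = 20 log₁₀(438.61) ≈ 52.84 dB
∠G = (1.15°) − (45.00° + 7.13°) = -50.98°

52.8 dB, -51.0°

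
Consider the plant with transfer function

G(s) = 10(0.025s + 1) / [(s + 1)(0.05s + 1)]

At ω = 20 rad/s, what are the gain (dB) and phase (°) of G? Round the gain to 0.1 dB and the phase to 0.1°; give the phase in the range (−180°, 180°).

At ω = 20 rad/s:
zero (1 + j20·0.025) = 1 + j0.5 → |·| ≈ 1.118, ∠ ≈ 26.57°
pole (1 + j20·1) = 1 + j20 → |·| ≈ 20.025, ∠ ≈ 87.14°
pole (1 + j20·0.05) = 1 + j1 → |·| ≈ 1.4142, ∠ ≈ 45.00°
|G| = 10 · 1.118 / (20.025 · 1.4142) ≈ 0.39478
Gain = 20 log₁₀(0.39478) ≈ -8.07 dB
∠G = (26.57°) − (87.14° + 45.00°) = -105.57°

-8.1 dB, -105.6°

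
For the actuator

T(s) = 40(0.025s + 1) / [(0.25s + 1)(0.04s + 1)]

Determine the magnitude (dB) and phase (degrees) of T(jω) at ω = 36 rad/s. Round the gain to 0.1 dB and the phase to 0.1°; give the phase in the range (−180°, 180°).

10.6 dB, -96.9°

At ω = 36 rad/s:
zero (1 + j36·0.025) = 1 + j0.9 → |·| ≈ 1.3454, ∠ ≈ 41.99°
pole (1 + j36·0.25) = 1 + j9 → |·| ≈ 9.0554, ∠ ≈ 83.66°
pole (1 + j36·0.04) = 1 + j1.44 → |·| ≈ 1.7532, ∠ ≈ 55.22°
|T| = 40 · 1.3454 / (9.0554 · 1.7532) ≈ 3.3898
Gain = 20 log₁₀(3.3898) ≈ 10.60 dB
∠T = (41.99°) − (83.66° + 55.22°) = -96.89°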